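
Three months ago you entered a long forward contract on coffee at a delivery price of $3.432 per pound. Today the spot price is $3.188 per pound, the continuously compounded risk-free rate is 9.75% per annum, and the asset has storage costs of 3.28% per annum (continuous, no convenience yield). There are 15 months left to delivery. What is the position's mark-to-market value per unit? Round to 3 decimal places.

Current fair forward for the remaining 15 months: F = S·e^((r + u)·T), (r + u) = 0.0975 + 0.0328 = 0.1303
F = 3.188 · e^(0.1303 × 15/12) = 3.188 × 1.176890 = 3.7519
Value of long forward = (F − K)·e^(−rT) = (3.7519 − 3.432) · e^(−0.0975·15/12)
= 0.3199 × 0.885259 = 0.283

$0.283 per pound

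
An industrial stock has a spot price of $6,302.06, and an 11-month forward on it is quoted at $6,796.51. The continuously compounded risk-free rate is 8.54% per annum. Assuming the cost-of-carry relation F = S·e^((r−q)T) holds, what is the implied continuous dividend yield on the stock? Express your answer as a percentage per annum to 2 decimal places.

0.30%

From F = S·e^((r−q)T): (r − q) = ln(F/S)/T
ln(6796.51/6302.06) = ln(1.078458) = 0.075532
(r − q) = 0.075532 / (11/12) = 0.082399
q = r − ln(F/S)/T = 0.0854 − 0.082399 = 0.003001
q = 0.30%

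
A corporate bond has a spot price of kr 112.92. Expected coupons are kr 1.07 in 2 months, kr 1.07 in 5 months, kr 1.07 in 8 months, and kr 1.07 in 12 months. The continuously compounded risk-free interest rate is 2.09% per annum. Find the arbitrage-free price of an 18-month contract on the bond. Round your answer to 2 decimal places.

PV(coupons) I = 1.07·e^(−0.0209·2/12) + 1.07·e^(−0.0209·5/12) + 1.07·e^(−0.0209·8/12) + 1.07·e^(−0.0209·12/12)
I = 1.0663 + 1.0607 + 1.0552 + 1.0479 = 4.2301
F = (S − I)·e^(rT) = (112.92 − 4.2301) · e^(0.0209·18/12)
= 108.6899 · e^0.031350 = 108.6899 × 1.031847 = kr 112.15

kr 112.15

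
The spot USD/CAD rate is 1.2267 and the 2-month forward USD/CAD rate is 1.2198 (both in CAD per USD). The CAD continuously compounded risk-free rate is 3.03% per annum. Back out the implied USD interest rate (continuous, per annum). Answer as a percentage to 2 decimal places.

F = S·e^((r_CAD − r_USD)T) ⇒ r_USD = r_CAD − ln(F/S)/T
ln(1.2198/1.2267) = -0.005641; /(2/12) = -0.033846
r_USD = 0.0303 + 0.033846 = 0.064146
r_USD = 6.41%

6.41%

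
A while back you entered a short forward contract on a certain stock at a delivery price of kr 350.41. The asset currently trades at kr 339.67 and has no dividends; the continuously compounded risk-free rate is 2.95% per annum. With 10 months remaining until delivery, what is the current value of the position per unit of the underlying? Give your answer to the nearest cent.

kr 2.23

Current fair forward for the remaining 10 months: F = S·e^(r·T), r = 0.0295
F = 339.67 · e^(0.0295 × 10/12) = 339.67 × 1.024888 = 348.1237
Value of long forward = (F − K)·e^(−rT) = (348.1237 − 350.41) · e^(−0.0295·10/12)
= -2.2863 × 0.975716 = -2.23
Short position value = −(long value) = kr 2.23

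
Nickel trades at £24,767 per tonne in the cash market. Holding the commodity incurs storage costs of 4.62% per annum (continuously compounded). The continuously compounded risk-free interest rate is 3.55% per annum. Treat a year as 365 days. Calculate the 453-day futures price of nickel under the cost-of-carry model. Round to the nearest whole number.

£27,410 per tonne

Net carry = r + u − y = 0.0355 + 0.0462 − 0.0000 = 0.0817
F = S·e^((r+u−y)T) = 24767 · e^(0.0817 × 453/365) = 24767 · e^0.101398
= 24767 × 1.106717 = £27,410 per tonne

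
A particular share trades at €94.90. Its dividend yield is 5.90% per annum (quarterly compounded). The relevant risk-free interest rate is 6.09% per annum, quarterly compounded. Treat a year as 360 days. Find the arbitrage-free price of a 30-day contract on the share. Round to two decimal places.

€94.91

F = S · (1+r/4)^(4T) / (1+q/4)^(4T)
= 94.90 × 1.005049 / 1.004893 = 94.90 × 1.000155
F = €94.91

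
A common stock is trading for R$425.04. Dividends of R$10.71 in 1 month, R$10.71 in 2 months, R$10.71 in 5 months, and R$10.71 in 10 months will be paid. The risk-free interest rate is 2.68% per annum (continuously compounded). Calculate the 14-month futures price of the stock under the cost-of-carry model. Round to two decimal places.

R$394.78

PV(dividends) I = 10.71·e^(−0.0268·1/12) + 10.71·e^(−0.0268·2/12) + 10.71·e^(−0.0268·5/12) + 10.71·e^(−0.0268·10/12)
I = 10.6861 + 10.6623 + 10.5911 + 10.4735 = 42.4130
F = (S − I)·e^(rT) = (425.04 − 42.4130) · e^(0.0268·14/12)
= 382.6270 · e^0.031267 = 382.6270 × 1.031761 = R$394.78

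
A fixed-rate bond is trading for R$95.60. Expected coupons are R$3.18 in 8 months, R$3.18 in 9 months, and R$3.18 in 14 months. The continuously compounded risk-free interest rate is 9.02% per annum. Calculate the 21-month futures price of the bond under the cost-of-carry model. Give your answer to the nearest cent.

R$101.61

PV(coupons) I = 3.18·e^(−0.0902·8/12) + 3.18·e^(−0.0902·9/12) + 3.18·e^(−0.0902·14/12)
I = 2.9944 + 2.9720 + 2.8624 = 8.8288
F = (S − I)·e^(rT) = (95.60 − 8.8288) · e^(0.0902·21/12)
= 86.7712 · e^0.157850 = 86.7712 × 1.170991 = R$101.61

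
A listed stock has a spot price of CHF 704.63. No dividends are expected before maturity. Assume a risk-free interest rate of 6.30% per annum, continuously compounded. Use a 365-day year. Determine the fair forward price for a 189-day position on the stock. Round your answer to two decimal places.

CHF 728.00

F = S·e^(rT) = 704.63 · e^(0.0630 × 189/365)
= 704.63 · e^0.032622 = 704.63 × 1.033160
F = CHF 728.00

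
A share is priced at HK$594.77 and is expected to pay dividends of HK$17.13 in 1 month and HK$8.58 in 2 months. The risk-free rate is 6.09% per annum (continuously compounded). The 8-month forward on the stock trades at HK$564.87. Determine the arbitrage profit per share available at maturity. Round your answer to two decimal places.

PV(dividends) I = 17.13·e^(−0.0609·1/12) + 8.58·e^(−0.0609·2/12) = 25.5366
Fair forward F* = (S − I)·e^(rT) = (594.77 − 25.5366)·e^0.040600 = 569.2334 × 1.041435 = 592.8196
Market HK$564.87 < fair 592.8196: forward underpriced → reverse cash-and-carry (short the stock, invest proceeds at r, pay the dividends, go long the forward).
Profit at T = |F_mkt − F*| = |564.87 − 592.8196| = HK$27.95 per share

HK$27.95 per share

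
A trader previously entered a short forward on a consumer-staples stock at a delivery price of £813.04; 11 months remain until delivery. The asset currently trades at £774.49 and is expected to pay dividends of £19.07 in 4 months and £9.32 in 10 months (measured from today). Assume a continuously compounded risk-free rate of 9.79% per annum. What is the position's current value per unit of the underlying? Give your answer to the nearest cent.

-£4.19

PV(remaining dividends) I = 19.07·e^(−0.0979·4/12) + 9.32·e^(−0.0979·10/12) = 27.0476
Current forward F = (S − I)·e^(rT) = (774.49 − 27.0476)·e^(0.0979·11/12) = 747.4424 × 1.093892 = 817.6213
Value (long) = (F − K)·e^(−rT) = (817.6213 − 813.04) × 0.914167 = 4.1881
Short position value = −(long value) = -£4.19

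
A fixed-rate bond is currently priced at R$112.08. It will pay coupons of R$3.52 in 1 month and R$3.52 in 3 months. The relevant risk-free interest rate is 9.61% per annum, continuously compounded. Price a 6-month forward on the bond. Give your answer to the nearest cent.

PV(coupons) I = 3.52·e^(−0.0961·1/12) + 3.52·e^(−0.0961·3/12)
I = 3.4919 + 3.4364 = 6.9283
F = (S − I)·e^(rT) = (112.08 − 6.9283) · e^(0.0961·6/12)
= 105.1517 · e^0.048050 = 105.1517 × 1.049223 = R$110.33

R$110.33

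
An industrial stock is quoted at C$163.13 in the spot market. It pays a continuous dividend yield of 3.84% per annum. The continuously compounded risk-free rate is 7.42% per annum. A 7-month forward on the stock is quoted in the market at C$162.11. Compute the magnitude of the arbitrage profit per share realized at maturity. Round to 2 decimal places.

C$4.46 per share

Fair forward: F* = S·e^(carry·T), with carry = (r − q) = 0.0742 − 0.0384 = 0.0358
F* = 163.13 · e^(0.0358 × 7/12) = 163.13 · e^0.020883 = 163.13 × 1.021103 = C$166.5725
Market C$162.11 < fair C$166.5725: forward underpriced → reverse cash-and-carry (short spot, go long the forward).
At maturity, profit = |F_mkt − F*| = |162.11 − 166.5725| = C$4.46 per share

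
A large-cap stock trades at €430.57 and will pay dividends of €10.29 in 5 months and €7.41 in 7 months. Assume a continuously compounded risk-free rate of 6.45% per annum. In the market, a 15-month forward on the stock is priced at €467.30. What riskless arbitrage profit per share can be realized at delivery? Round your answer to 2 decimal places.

PV(dividends) I = 10.29·e^(−0.0645·5/12) + 7.41·e^(−0.0645·7/12) = 17.1535
Fair forward F* = (S − I)·e^(rT) = (430.57 − 17.1535)·e^0.080625 = 413.4165 × 1.083964 = 448.1286
Market €467.30 > fair 448.1286: forward overpriced → cash-and-carry (borrow at r, buy the stock and collect the dividends, short the forward).
Profit at T = |F_mkt − F*| = |467.30 − 448.1286| = €19.17 per share

€19.17 per share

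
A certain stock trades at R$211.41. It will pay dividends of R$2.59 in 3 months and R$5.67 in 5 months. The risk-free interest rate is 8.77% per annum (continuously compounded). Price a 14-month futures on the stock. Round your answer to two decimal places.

R$225.32

PV(dividends) I = 2.59·e^(−0.0877·3/12) + 5.67·e^(−0.0877·5/12)
I = 2.5338 + 5.4665 = 8.0003
F = (S − I)·e^(rT) = (211.41 − 8.0003) · e^(0.0877·14/12)
= 203.4097 · e^0.102317 = 203.4097 × 1.107735 = R$225.32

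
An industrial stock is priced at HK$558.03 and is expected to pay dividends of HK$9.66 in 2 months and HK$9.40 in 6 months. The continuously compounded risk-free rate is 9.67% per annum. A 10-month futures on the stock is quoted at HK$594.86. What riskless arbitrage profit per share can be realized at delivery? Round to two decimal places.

PV(dividends) I = 9.66·e^(−0.0967·2/12) + 9.40·e^(−0.0967·6/12) = 18.4619
Fair futures F* = (S − I)·e^(rT) = (558.03 − 18.4619)·e^0.080583 = 539.5681 × 1.083919 = 584.8481
Market HK$594.86 > fair 584.8481: forward overpriced → cash-and-carry (borrow at r, buy the stock and collect the dividends, short the forward).
Profit at T = |F_mkt − F*| = |594.86 − 584.8481| = HK$10.01 per share

HK$10.01 per share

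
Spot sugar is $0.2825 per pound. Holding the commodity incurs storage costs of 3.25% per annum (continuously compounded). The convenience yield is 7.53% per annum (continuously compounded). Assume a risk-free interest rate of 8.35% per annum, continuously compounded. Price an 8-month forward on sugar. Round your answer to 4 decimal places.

Net carry = r + u − y = 0.0835 + 0.0325 − 0.0753 = 0.0407
F = S·e^((r+u−y)T) = 0.2825 · e^(0.0407 × 8/12) = 0.2825 · e^0.027133
= 0.2825 × 1.027504 = $0.2903 per pound

$0.2903 per pound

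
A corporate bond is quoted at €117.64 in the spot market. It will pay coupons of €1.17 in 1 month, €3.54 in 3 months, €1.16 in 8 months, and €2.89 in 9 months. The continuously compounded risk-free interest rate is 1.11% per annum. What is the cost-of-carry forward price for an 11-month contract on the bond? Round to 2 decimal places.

€110.04

PV(coupons) I = 1.17·e^(−0.0111·1/12) + 3.54·e^(−0.0111·3/12) + 1.16·e^(−0.0111·8/12) + 2.89·e^(−0.0111·9/12)
I = 1.1689 + 3.5302 + 1.1514 + 2.8660 = 8.7165
F = (S − I)·e^(rT) = (117.64 − 8.7165) · e^(0.0111·11/12)
= 108.9235 · e^0.010175 = 108.9235 × 1.010227 = €110.04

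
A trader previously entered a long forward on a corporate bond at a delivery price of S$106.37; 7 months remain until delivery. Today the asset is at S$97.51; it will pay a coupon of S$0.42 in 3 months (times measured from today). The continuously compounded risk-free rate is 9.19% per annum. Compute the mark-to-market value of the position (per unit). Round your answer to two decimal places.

PV(remaining coupons) I = 0.42·e^(−0.0919·3/12) = 0.4105
Current forward F = (S − I)·e^(rT) = (97.51 − 0.4105)·e^(0.0919·7/12) = 97.0995 × 1.055071 = 102.4469
Value (long) = (F − K)·e^(−rT) = (102.4469 − 106.37) × 0.947803 = -3.7183
Value = -S$3.72

-S$3.72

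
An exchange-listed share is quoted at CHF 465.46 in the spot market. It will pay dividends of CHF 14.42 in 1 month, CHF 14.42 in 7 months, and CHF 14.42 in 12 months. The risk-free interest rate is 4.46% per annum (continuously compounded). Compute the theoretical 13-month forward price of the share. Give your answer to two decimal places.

PV(dividends) I = 14.42·e^(−0.0446·1/12) + 14.42·e^(−0.0446·7/12) + 14.42·e^(−0.0446·12/12)
I = 14.3665 + 14.0497 + 13.7910 = 42.2072
F = (S − I)·e^(rT) = (465.46 − 42.2072) · e^(0.0446·13/12)
= 423.2528 · e^0.048317 = 423.2528 × 1.049503 = CHF 444.21

CHF 444.21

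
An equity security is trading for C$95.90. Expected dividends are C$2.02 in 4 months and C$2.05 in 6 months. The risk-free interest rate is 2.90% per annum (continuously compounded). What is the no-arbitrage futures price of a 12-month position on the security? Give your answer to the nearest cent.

PV(dividends) I = 2.02·e^(−0.0290·4/12) + 2.05·e^(−0.0290·6/12)
I = 2.0006 + 2.0205 = 4.0211
F = (S − I)·e^(rT) = (95.90 − 4.0211) · e^(0.0290·12/12)
= 91.8789 · e^0.029000 = 91.8789 × 1.029425 = C$94.58

C$94.58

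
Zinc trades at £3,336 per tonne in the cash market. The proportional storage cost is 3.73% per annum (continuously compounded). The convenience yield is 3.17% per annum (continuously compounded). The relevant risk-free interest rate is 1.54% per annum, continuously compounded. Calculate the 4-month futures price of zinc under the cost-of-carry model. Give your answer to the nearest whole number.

£3,359 per tonne

Net carry = r + u − y = 0.0154 + 0.0373 − 0.0317 = 0.0210
F = S·e^((r+u−y)T) = 3336 · e^(0.0210 × 4/12) = 3336 · e^0.007000
= 3336 × 1.007025 = £3,359 per tonne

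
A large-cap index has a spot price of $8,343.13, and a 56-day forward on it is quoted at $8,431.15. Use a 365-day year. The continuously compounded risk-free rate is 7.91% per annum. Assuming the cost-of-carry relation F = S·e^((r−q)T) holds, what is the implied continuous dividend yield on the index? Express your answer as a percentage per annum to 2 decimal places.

From F = S·e^((r−q)T): (r − q) = ln(F/S)/T
ln(8431.15/8343.13) = ln(1.010550) = 0.010495
(r − q) = 0.010495 / (56/365) = 0.068405
q = r − ln(F/S)/T = 0.0791 − 0.068405 = 0.010695
q = 1.07%

1.07%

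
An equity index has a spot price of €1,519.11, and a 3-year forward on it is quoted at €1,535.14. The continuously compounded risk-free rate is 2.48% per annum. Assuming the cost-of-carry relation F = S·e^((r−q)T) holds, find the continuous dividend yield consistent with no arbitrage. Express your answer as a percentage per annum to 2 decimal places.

2.13%

From F = S·e^((r−q)T): (r − q) = ln(F/S)/T
ln(1535.14/1519.11) = ln(1.010552) = 0.010497
(r − q) = 0.010497 / (3) = 0.003499
q = r − ln(F/S)/T = 0.0248 − 0.003499 = 0.021301
q = 2.13%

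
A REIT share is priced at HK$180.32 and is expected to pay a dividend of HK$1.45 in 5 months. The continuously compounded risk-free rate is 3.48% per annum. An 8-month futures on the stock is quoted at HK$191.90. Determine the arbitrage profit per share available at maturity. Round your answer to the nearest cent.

PV(dividends) I = 1.45·e^(−0.0348·5/12) = 1.4291
Fair futures F* = (S − I)·e^(rT) = (180.32 − 1.4291)·e^0.023200 = 178.8909 × 1.023471 = 183.0896
Market HK$191.90 > fair 183.0896: forward overpriced → cash-and-carry (borrow at r, buy the stock and collect the dividends, short the forward).
Profit at T = |F_mkt − F*| = |191.90 − 183.0896| = HK$8.81 per share

HK$8.81 per share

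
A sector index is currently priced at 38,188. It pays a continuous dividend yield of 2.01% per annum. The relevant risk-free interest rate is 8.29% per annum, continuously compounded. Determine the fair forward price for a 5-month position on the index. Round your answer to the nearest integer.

39,200

F = S·e^((r − q)T) = 38188 · e^((0.0829 − 0.0201) × 5/12)
= 38188 · e^0.026167 = 38188 × 1.026512
F = 39,200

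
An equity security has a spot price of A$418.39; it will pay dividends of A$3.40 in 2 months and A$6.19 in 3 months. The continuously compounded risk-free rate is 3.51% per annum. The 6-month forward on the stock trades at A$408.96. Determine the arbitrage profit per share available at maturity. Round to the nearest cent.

PV(dividends) I = 3.40·e^(−0.0351·2/12) + 6.19·e^(−0.0351·3/12) = 9.5161
Fair forward F* = (S − I)·e^(rT) = (418.39 − 9.5161)·e^0.017550 = 408.8739 × 1.017705 = 416.1130
Market A$408.96 < fair 416.1130: forward underpriced → reverse cash-and-carry (short the stock, invest proceeds at r, pay the dividends, go long the forward).
Profit at T = |F_mkt − F*| = |408.96 − 416.1130| = A$7.15 per share

A$7.15 per share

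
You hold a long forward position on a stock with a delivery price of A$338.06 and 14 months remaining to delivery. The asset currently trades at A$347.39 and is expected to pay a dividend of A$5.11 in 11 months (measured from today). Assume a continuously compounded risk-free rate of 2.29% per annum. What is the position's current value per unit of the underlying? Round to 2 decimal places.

A$13.24

PV(remaining dividends) I = 5.11·e^(−0.0229·11/12) = 5.0039
Current forward F = (S − I)·e^(rT) = (347.39 − 5.0039)·e^(0.0229·14/12) = 342.3861 × 1.027077 = 351.6569
Value (long) = (F − K)·e^(−rT) = (351.6569 − 338.06) × 0.973637 = 13.2384
Value = A$13.24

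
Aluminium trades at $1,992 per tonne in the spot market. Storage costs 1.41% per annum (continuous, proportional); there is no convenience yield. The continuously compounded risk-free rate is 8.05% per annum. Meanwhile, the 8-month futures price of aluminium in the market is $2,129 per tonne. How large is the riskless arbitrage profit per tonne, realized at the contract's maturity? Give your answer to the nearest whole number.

Fair futures: F* = S·e^(carry·T), with carry = (r + u) = 0.0805 + 0.0141 = 0.0946
F* = 1992 · e^(0.0946 × 8/12) = 1992 · e^0.063067 = 1992 × 1.065098 = $2121.6752
Market $2129 > fair $2121.6752: forward overpriced → cash-and-carry (buy spot, short the forward).
At maturity, profit = |F_mkt − F*| = |2129 − 2121.6752| = $7 per tonne

$7 per tonne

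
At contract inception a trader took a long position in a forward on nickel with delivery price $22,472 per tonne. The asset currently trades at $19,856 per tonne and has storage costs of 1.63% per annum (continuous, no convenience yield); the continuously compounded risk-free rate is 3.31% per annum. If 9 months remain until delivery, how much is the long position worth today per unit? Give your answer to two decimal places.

Current fair forward for the remaining 9 months: F = S·e^((r + u)·T), (r + u) = 0.0331 + 0.0163 = 0.0494
F = 19856 · e^(0.0494 × 9/12) = 19856 × 1.03774491 = 20605.4629
Value of long forward = (F − K)·e^(−rT) = (20605.4629 − 22472) · e^(−0.0331·9/12)
= -1866.5371 × 0.97548061 = -1820.77

-$1820.77 per tonne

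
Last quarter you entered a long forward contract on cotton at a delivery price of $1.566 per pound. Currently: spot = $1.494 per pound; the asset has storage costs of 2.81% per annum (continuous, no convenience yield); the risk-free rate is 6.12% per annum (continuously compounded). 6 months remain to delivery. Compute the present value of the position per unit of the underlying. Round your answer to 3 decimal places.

-$0.004 per pound

Current fair forward for the remaining 6 months: F = S·e^((r + u)·T), (r + u) = 0.0612 + 0.0281 = 0.0893
F = 1.494 · e^(0.0893 × 6/12) = 1.494 × 1.045662 = 1.5622
Value of long forward = (F − K)·e^(−rT) = (1.5622 − 1.566) · e^(−0.0612·6/12)
= -0.0038 × 0.969863 = -0.004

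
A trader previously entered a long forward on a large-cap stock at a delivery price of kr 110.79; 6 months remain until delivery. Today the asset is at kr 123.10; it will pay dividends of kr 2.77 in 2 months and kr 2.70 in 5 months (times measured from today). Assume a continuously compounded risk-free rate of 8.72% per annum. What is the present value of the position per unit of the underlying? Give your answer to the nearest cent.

kr 11.70

PV(remaining dividends) I = 2.77·e^(−0.0872·2/12) + 2.70·e^(−0.0872·5/12) = 5.3337
Current forward F = (S − I)·e^(rT) = (123.10 − 5.3337)·e^(0.0872·6/12) = 117.7663 × 1.044564 = 123.0144
Value (long) = (F − K)·e^(−rT) = (123.0144 − 110.79) × 0.957337 = 11.7029
Value = kr 11.70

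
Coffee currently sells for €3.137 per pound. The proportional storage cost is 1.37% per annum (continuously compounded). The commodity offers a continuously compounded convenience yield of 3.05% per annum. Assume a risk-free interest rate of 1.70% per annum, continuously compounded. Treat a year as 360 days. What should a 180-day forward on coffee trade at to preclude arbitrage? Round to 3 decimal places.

€3.137 per pound

Net carry = r + u − y = 0.0170 + 0.0137 − 0.0305 = 0.0002
F = S·e^((r+u−y)T) = 3.137 · e^(0.0002 × 180/360) = 3.137 · e^0.000100
= 3.137 × 1.000100 = €3.137 per pound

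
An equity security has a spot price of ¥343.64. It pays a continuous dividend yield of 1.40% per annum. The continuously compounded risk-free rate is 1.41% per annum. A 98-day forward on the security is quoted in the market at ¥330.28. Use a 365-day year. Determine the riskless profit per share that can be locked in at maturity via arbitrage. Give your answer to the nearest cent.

Fair forward: F* = S·e^(carry·T), with carry = (r − q) = 0.0141 − 0.0140 = 0.0001
F* = 343.64 · e^(0.0001 × 98/365) = 343.64 · e^0.000027 = 343.64 × 1.000027 = ¥343.6493
Market ¥330.28 < fair ¥343.6493: forward underpriced → reverse cash-and-carry (short spot, go long the forward).
At maturity, profit = |F_mkt − F*| = |330.28 − 343.6493| = ¥13.37 per share

¥13.37 per share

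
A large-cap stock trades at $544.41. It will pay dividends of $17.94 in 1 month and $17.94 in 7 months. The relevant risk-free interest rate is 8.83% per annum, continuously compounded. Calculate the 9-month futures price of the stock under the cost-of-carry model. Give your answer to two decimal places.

PV(dividends) I = 17.94·e^(−0.0883·1/12) + 17.94·e^(−0.0883·7/12)
I = 17.8085 + 17.0393 = 34.8478
F = (S − I)·e^(rT) = (544.41 − 34.8478) · e^(0.0883·9/12)
= 509.5622 · e^0.066225 = 509.5622 × 1.068467 = $544.45

$544.45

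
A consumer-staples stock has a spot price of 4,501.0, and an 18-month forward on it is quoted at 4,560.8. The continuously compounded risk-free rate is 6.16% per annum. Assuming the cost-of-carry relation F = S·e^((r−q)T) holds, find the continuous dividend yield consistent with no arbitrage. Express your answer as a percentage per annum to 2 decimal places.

From F = S·e^((r−q)T): (r − q) = ln(F/S)/T
ln(4560.8/4501.0) = ln(1.013286) = 0.013199
(r − q) = 0.013199 / (18/12) = 0.008799
q = r − ln(F/S)/T = 0.0616 − 0.008799 = 0.052801
q = 5.28%

5.28%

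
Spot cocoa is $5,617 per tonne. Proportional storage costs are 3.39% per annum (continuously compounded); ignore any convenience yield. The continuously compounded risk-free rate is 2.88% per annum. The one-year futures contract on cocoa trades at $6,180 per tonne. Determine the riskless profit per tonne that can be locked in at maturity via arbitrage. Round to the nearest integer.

Fair futures: F* = S·e^(carry·T), with carry = (r + u) = 0.0288 + 0.0339 = 0.0627
F* = 5617 · e^(0.0627 × 12/12) = 5617 · e^0.062700 = 5617 × 1.064707 = $5980.4592
Market $6180 > fair $5980.4592: forward overpriced → cash-and-carry (buy spot, short the forward).
At maturity, profit = |F_mkt − F*| = |6180 − 5980.4592| = $200 per tonne

$200 per tonne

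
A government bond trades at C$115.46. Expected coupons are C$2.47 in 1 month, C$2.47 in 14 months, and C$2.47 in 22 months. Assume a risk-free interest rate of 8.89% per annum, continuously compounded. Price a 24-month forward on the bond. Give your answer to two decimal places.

PV(coupons) I = 2.47·e^(−0.0889·1/12) + 2.47·e^(−0.0889·14/12) + 2.47·e^(−0.0889·22/12)
I = 2.4518 + 2.2267 + 2.0985 = 6.7770
F = (S − I)·e^(rT) = (115.46 − 6.7770) · e^(0.0889·24/12)
= 108.6830 · e^0.177800 = 108.6830 × 1.194586 = C$129.83

C$129.83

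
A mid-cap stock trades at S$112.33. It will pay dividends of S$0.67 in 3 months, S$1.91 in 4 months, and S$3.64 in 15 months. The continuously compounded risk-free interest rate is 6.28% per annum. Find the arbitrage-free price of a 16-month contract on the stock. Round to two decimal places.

S$115.73

PV(dividends) I = 0.67·e^(−0.0628·3/12) + 1.91·e^(−0.0628·4/12) + 3.64·e^(−0.0628·15/12)
I = 0.6596 + 1.8704 + 3.3652 = 5.8952
F = (S − I)·e^(rT) = (112.33 − 5.8952) · e^(0.0628·16/12)
= 106.4348 · e^0.083733 = 106.4348 × 1.087339 = S$115.73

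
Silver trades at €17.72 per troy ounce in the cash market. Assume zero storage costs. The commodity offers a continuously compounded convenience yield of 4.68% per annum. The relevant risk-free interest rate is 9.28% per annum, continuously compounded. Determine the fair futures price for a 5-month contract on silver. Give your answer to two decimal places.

Net carry = r + u − y = 0.0928 + 0.0000 − 0.0468 = 0.0460
F = S·e^((r+u−y)T) = 17.72 · e^(0.0460 × 5/12) = 17.72 · e^0.019167
= 17.72 × 1.019352 = €18.06 per troy ounce

€18.06 per troy ounce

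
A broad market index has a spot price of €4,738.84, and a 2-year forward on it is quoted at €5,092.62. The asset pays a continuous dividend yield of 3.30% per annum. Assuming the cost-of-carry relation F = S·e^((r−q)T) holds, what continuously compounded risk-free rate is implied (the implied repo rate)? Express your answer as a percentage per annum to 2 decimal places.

6.90%

From F = S·e^((r−q)T): (r − q) = ln(F/S)/T
ln(5092.62/4738.84) = ln(1.074655) = 0.072000
(r − q) = 0.072000 / (2) = 0.036000
r = ln(F/S)/T + q = 0.036000 + 0.0330 = 0.069000
r = 6.90%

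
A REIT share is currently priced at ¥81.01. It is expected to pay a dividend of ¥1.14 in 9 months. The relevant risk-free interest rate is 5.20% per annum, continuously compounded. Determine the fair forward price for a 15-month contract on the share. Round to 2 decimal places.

PV(dividends) I = 1.14·e^(−0.0520·9/12)
I = 1.0964
F = (S − I)·e^(rT) = (81.01 − 1.0964) · e^(0.0520·15/12)
= 79.9136 · e^0.065000 = 79.9136 × 1.067159 = ¥85.28

¥85.28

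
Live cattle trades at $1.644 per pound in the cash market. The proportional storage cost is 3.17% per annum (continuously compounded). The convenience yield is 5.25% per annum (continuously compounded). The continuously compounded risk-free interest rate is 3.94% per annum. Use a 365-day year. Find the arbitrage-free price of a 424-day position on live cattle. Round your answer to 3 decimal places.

Net carry = r + u − y = 0.0394 + 0.0317 − 0.0525 = 0.0186
F = S·e^((r+u−y)T) = 1.644 · e^(0.0186 × 424/365) = 1.644 · e^0.021607
= 1.644 × 1.021842 = $1.680 per pound

$1.680 per pound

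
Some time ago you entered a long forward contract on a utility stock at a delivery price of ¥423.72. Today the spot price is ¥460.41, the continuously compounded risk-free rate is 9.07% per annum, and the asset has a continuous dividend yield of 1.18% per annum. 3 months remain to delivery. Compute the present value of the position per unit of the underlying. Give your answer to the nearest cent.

Current fair forward for the remaining 3 months: F = S·e^((r − q)·T), (r − q) = 0.0907 − 0.0118 = 0.0789
F = 460.41 · e^(0.0789 × 3/12) = 460.41 × 1.019921 = 469.5818
Value of long forward = (F − K)·e^(−rT) = (469.5818 − 423.72) · e^(−0.0907·3/12)
= 45.8618 × 0.977580 = 44.83

¥44.83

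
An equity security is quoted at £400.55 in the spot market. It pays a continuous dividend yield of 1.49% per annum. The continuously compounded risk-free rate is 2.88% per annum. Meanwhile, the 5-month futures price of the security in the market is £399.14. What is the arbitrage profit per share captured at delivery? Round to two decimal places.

£3.74 per share

Fair futures: F* = S·e^(carry·T), with carry = (r − q) = 0.0288 − 0.0149 = 0.0139
F* = 400.55 · e^(0.0139 × 5/12) = 400.55 · e^0.005792 = 400.55 × 1.005809 = £402.8768
Market £399.14 < fair £402.8768: forward underpriced → reverse cash-and-carry (short spot, go long the forward).
At maturity, profit = |F_mkt − F*| = |399.14 − 402.8768| = £3.74 per share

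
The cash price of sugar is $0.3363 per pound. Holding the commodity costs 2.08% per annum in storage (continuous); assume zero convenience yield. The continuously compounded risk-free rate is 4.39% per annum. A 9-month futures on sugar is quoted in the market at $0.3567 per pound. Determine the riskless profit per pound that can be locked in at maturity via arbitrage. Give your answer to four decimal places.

Fair futures: F* = S·e^(carry·T), with carry = (r + u) = 0.0439 + 0.0208 = 0.0647
F* = 0.3363 · e^(0.0647 × 9/12) = 0.3363 · e^0.048525 = 0.3363 × 1.049722 = $0.3530
Market $0.3567 > fair $0.3530: forward overpriced → cash-and-carry (buy spot, short the forward).
At maturity, profit = |F_mkt − F*| = |0.3567 − 0.3530| = $0.0037 per pound

$0.0037 per pound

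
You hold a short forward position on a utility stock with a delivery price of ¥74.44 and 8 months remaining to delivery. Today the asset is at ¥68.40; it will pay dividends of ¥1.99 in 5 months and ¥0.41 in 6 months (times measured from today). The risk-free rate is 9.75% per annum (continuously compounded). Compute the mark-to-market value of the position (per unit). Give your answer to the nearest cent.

¥3.66

PV(remaining dividends) I = 1.99·e^(−0.0975·5/12) + 0.41·e^(−0.0975·6/12) = 2.3013
Current forward F = (S − I)·e^(rT) = (68.40 − 2.3013)·e^(0.0975·8/12) = 66.0987 × 1.067159 = 70.5378
Value (long) = (F − K)·e^(−rT) = (70.5378 − 74.44) × 0.937067 = -3.6566
Short position value = −(long value) = ¥3.66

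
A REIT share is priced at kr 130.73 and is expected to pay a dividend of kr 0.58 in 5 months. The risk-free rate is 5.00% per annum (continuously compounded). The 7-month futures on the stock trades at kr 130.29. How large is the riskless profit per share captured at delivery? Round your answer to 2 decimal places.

kr 3.72 per share

PV(dividends) I = 0.58·e^(−0.0500·5/12) = 0.5680
Fair futures F* = (S − I)·e^(rT) = (130.73 − 0.5680)·e^0.029167 = 130.1620 × 1.029597 = 134.0144
Market kr 130.29 < fair 134.0144: forward underpriced → reverse cash-and-carry (short the stock, invest proceeds at r, pay the dividends, go long the forward).
Profit at T = |F_mkt − F*| = |130.29 − 134.0144| = kr 3.72 per share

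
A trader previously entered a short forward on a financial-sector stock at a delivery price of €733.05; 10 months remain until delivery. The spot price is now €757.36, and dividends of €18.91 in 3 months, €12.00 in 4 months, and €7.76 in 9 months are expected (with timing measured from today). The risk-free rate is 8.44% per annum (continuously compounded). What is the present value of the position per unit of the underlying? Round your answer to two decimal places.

PV(remaining dividends) I = 18.91·e^(−0.0844·3/12) + 12.00·e^(−0.0844·4/12) + 7.76·e^(−0.0844·9/12) = 37.4663
Current forward F = (S − I)·e^(rT) = (757.36 − 37.4663)·e^(0.0844·10/12) = 719.8937 × 1.072866 = 772.3495
Value (long) = (F − K)·e^(−rT) = (772.3495 − 733.05) × 0.932083 = 36.6304
Short position value = −(long value) = -€36.63

-€36.63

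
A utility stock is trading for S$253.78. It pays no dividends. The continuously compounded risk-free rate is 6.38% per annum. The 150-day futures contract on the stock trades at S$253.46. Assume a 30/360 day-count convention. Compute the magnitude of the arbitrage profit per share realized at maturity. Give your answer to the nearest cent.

Fair futures: F* = S·e^(carry·T), with carry = r = 0.0638
F* = 253.78 · e^(0.0638 × 150/360) = 253.78 · e^0.026583 = 253.78 × 1.026939 = S$260.6166
Market S$253.46 < fair S$260.6166: forward underpriced → reverse cash-and-carry (short spot, go long the forward).
At maturity, profit = |F_mkt − F*| = |253.46 − 260.6166| = S$7.16 per share

S$7.16 per share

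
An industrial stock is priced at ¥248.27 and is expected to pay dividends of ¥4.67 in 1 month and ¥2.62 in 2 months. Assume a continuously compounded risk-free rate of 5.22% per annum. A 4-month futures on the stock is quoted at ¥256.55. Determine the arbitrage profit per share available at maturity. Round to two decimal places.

PV(dividends) I = 4.67·e^(−0.0522·1/12) + 2.62·e^(−0.0522·2/12) = 7.2470
Fair futures F* = (S − I)·e^(rT) = (248.27 − 7.2470)·e^0.017400 = 241.0230 × 1.017552 = 245.2534
Market ¥256.55 > fair 245.2534: forward overpriced → cash-and-carry (borrow at r, buy the stock and collect the dividends, short the forward).
Profit at T = |F_mkt − F*| = |256.55 − 245.2534| = ¥11.30 per share

¥11.30 per share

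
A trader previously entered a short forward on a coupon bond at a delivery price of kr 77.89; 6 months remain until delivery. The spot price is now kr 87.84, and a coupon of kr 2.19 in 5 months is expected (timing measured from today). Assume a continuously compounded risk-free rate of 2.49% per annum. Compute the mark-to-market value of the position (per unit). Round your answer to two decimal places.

PV(remaining coupons) I = 2.19·e^(−0.0249·5/12) = 2.1674
Current forward F = (S − I)·e^(rT) = (87.84 − 2.1674)·e^(0.0249·6/12) = 85.6726 × 1.012528 = 86.7459
Value (long) = (F − K)·e^(−rT) = (86.7459 − 77.89) × 0.987627 = 8.7463
Short position value = −(long value) = -kr 8.75

-kr 8.75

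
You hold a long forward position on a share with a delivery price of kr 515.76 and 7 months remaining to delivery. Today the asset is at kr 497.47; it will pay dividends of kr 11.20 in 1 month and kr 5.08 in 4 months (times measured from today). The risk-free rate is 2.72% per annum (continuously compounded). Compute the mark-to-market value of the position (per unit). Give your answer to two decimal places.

-kr 26.38

PV(remaining dividends) I = 11.20·e^(−0.0272·1/12) + 5.08·e^(−0.0272·4/12) = 16.2088
Current forward F = (S − I)·e^(rT) = (497.47 − 16.2088)·e^(0.0272·7/12) = 481.2612 × 1.015993 = 488.9580
Value (long) = (F − K)·e^(−rT) = (488.9580 − 515.76) × 0.984259 = -26.3801
Value = -kr 26.38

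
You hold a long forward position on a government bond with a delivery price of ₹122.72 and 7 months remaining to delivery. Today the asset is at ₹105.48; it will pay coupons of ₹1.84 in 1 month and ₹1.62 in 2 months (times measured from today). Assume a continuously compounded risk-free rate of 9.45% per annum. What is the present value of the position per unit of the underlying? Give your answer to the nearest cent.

-₹14.08

PV(remaining coupons) I = 1.84·e^(−0.0945·1/12) + 1.62·e^(−0.0945·2/12) = 3.4203
Current forward F = (S − I)·e^(rT) = (105.48 − 3.4203)·e^(0.0945·7/12) = 102.0597 × 1.056673 = 107.8437
Value (long) = (F − K)·e^(−rT) = (107.8437 − 122.72) × 0.946367 = -14.0784
Value = -₹14.08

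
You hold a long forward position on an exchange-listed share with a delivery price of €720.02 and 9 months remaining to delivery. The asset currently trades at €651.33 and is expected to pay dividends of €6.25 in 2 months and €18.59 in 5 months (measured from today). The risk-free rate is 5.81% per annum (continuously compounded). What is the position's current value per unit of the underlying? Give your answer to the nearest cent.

PV(remaining dividends) I = 6.25·e^(−0.0581·2/12) + 18.59·e^(−0.0581·5/12) = 24.3351
Current forward F = (S − I)·e^(rT) = (651.33 − 24.3351)·e^(0.0581·9/12) = 626.9949 × 1.044538 = 654.9200
Value (long) = (F − K)·e^(−rT) = (654.9200 − 720.02) × 0.957361 = -62.3242
Value = -€62.32

-€62.32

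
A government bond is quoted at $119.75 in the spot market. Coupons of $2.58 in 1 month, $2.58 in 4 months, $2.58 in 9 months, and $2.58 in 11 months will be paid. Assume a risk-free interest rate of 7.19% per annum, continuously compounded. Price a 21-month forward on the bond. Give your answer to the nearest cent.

PV(coupons) I = 2.58·e^(−0.0719·1/12) + 2.58·e^(−0.0719·4/12) + 2.58·e^(−0.0719·9/12) + 2.58·e^(−0.0719·11/12)
I = 2.5646 + 2.5189 + 2.4446 + 2.4154 = 9.9435
F = (S − I)·e^(rT) = (119.75 − 9.9435) · e^(0.0719·21/12)
= 109.8065 · e^0.125825 = 109.8065 × 1.134084 = $124.53

$124.53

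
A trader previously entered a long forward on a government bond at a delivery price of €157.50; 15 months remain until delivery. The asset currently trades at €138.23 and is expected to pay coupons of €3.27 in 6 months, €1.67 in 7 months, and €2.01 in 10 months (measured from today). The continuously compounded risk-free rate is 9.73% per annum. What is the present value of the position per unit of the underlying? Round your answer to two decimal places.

PV(remaining coupons) I = 3.27·e^(−0.0973·6/12) + 1.67·e^(−0.0973·7/12) + 2.01·e^(−0.0973·10/12) = 6.5460
Current forward F = (S − I)·e^(rT) = (138.23 − 6.5460)·e^(0.0973·15/12) = 131.6840 × 1.129331 = 148.7148
Value (long) = (F − K)·e^(−rT) = (148.7148 − 157.50) × 0.885480 = -7.7791
Value = -€7.78

-€7.78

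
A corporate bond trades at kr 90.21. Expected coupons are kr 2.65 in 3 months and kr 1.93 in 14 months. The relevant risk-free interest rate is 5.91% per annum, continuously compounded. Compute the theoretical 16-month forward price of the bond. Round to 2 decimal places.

PV(coupons) I = 2.65·e^(−0.0591·3/12) + 1.93·e^(−0.0591·14/12)
I = 2.6111 + 1.8014 = 4.4125
F = (S − I)·e^(rT) = (90.21 − 4.4125) · e^(0.0591·16/12)
= 85.7975 · e^0.078800 = 85.7975 × 1.081988 = kr 92.83

kr 92.83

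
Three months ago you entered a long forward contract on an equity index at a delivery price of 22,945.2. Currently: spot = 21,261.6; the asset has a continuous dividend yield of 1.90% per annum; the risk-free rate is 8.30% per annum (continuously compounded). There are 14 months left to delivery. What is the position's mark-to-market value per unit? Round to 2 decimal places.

-32.04

Current fair forward for the remaining 14 months: F = S·e^((r − q)·T), (r − q) = 0.0830 − 0.0190 = 0.0640
F = 21261.6 · e^(0.0640 × 14/12) = 21261.6 × 1.07752492 = 22909.9038
Value of long forward = (F − K)·e^(−rT) = (22909.9038 − 22945.2) · e^(−0.0830·14/12)
= -35.2962 × 0.90770728 = -32.04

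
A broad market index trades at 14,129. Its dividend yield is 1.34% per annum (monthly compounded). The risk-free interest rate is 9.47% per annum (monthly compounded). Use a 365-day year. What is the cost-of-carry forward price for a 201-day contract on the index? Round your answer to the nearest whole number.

14,773

F = S · (1+r/12)^(12T) / (1+q/12)^(12T)
= 14129 × 1.053318 / 1.007402 = 14129 × 1.045579
F = 14,773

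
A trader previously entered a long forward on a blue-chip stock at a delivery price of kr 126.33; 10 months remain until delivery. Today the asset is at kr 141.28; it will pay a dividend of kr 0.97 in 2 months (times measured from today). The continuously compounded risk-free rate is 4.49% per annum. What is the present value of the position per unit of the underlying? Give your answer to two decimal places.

kr 18.63

PV(remaining dividends) I = 0.97·e^(−0.0449·2/12) = 0.9628
Current forward F = (S − I)·e^(rT) = (141.28 − 0.9628)·e^(0.0449·10/12) = 140.3172 × 1.038125 = 145.6668
Value (long) = (F − K)·e^(−rT) = (145.6668 − 126.33) × 0.963275 = 18.6267
Value = kr 18.63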